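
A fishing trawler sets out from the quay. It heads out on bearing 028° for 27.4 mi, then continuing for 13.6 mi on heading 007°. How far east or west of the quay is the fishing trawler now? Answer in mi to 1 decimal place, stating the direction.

Leg 1 (028°, 27.4 mi): east 27.4 sin 28° = 12.86, north 27.4 cos 28° = 24.19
Leg 2 (007°, 13.6 mi): east 13.6 sin 7° = 1.66, north 13.6 cos 7° = 13.50
Net east component: 14.52 mi.

14.5 mi east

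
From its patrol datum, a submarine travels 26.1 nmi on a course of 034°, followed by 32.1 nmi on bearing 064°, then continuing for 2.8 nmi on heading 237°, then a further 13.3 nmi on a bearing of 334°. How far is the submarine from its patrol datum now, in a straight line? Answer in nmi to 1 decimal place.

58.1 nmi

Leg 1 (034°, 26.1 nmi): east 26.1 sin 34° = 14.59, north 26.1 cos 34° = 21.64
Leg 2 (064°, 32.1 nmi): east 32.1 sin 64° = 28.85, north 32.1 cos 64° = 14.07
Leg 3 (237°, 2.8 nmi): east 2.8 sin 237° = -2.35, north 2.8 cos 237° = -1.52
Leg 4 (334°, 13.3 nmi): east 13.3 sin 334° = -5.83, north 13.3 cos 334° = 11.95
Net: 35.27 east, 46.14 north. Distance = √((35.27)² + (46.14)²) = 58.074 nmi.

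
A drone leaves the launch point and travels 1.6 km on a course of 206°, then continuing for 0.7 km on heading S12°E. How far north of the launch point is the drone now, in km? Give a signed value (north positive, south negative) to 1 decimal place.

-2.1 km

Leg 1 (206°, 1.6 km): east 1.6 sin 206° = -0.70, north 1.6 cos 206° = -1.44
Leg 2 (S12°E, 0.7 km): east 0.7 sin 168° = 0.15, north 0.7 cos 168° = -0.68
Net north component: -2.12 km.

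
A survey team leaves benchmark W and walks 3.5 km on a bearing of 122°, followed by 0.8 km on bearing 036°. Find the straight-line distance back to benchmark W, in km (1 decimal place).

Leg 1 (122°, 3.5 km): east 3.5 sin 122° = 2.97, north 3.5 cos 122° = -1.85
Leg 2 (036°, 0.8 km): east 0.8 sin 36° = 0.47, north 0.8 cos 36° = 0.65
Net: 3.44 east, -1.21 north. Distance = √((3.44)² + (-1.21)²) = 3.644 km.

3.6 km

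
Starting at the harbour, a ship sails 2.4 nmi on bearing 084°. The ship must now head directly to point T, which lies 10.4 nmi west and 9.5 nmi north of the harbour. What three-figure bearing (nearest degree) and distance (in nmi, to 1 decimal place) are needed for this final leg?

Leg 1 (084°, 2.4 nmi): east 2.4 sin 84° = 2.39, north 2.4 cos 84° = 0.25
Current position: (2.39, 0.25). Target: (-10.4, 9.5). Remaining: Δeast = -12.79, Δnorth = 9.25.
Bearing = atan2(-12.79, 9.25) mod 360° = 305.88°; distance = √((-12.79)² + (9.25)²) = 15.781 nmi.

306°, 15.8 nmi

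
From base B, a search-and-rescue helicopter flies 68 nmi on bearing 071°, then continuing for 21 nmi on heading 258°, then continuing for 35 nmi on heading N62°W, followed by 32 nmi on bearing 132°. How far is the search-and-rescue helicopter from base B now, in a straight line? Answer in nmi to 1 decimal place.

Leg 1 (071°, 68 nmi): east 68 sin 71° = 64.30, north 68 cos 71° = 22.14
Leg 2 (258°, 21 nmi): east 21 sin 258° = -20.54, north 21 cos 258° = -4.37
Leg 3 (N62°W, 35 nmi): east 35 sin 298° = -30.90, north 35 cos 298° = 16.43
Leg 4 (132°, 32 nmi): east 32 sin 132° = 23.78, north 32 cos 132° = -21.41
Net: 36.63 east, 12.79 north. Distance = √((36.63)² + (12.79)²) = 38.801 nmi.

38.8 nmi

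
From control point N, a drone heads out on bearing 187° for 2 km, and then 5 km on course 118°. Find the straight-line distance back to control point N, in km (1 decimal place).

Leg 1 (187°, 2 km): east 2 sin 187° = -0.24, north 2 cos 187° = -1.99
Leg 2 (118°, 5 km): east 5 sin 118° = 4.41, north 5 cos 118° = -2.35
Net: 4.17 east, -4.33 north. Distance = √((4.17)² + (-4.33)²) = 6.014 km.

6.0 km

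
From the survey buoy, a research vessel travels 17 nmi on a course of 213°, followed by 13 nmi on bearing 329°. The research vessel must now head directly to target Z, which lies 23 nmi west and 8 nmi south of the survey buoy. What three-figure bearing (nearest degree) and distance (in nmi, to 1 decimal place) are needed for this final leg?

Leg 1 (213°, 17 nmi): east 17 sin 213° = -9.26, north 17 cos 213° = -14.26
Leg 2 (329°, 13 nmi): east 13 sin 329° = -6.70, north 13 cos 329° = 11.14
Current position: (-15.95, -3.11). Target: (-23, -8). Remaining: Δeast = -7.05, Δnorth = -4.89.
Bearing = atan2(-7.05, -4.89) mod 360° = 235.26°; distance = √((-7.05)² + (-4.89)²) = 8.574 nmi.

235°, 8.6 nmi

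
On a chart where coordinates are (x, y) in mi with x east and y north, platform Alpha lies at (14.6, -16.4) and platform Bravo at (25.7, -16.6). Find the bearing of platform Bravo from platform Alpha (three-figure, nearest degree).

091°

Δeast = 25.7 − 14.6 = 11.10; Δnorth = -16.6 − -16.4 = -0.20.
Bearing = atan2(Δeast, Δnorth) mod 360° = 91.03° ≈ 091°.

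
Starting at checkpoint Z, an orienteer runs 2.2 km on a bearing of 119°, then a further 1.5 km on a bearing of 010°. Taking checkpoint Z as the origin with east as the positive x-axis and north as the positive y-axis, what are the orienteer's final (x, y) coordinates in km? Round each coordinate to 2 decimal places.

Leg 1 (119°, 2.2 km): east 2.2 sin 119° = 1.92, north 2.2 cos 119° = -1.07
Leg 2 (010°, 1.5 km): east 1.5 sin 10° = 0.26, north 1.5 cos 10° = 1.48
Summing: 2.18 km east, 0.41 km north → (2.18, 0.41).

(2.18, 0.41)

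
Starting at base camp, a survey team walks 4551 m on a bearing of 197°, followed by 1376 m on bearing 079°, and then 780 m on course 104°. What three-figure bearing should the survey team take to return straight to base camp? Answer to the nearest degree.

Leg 1 (197°, 4551 m): east 4551 sin 197° = -1330.58, north 4551 cos 197° = -4352.14
Leg 2 (079°, 1376 m): east 1376 sin 79° = 1350.72, north 1376 cos 79° = 262.55
Leg 3 (104°, 780 m): east 780 sin 104° = 756.83, north 780 cos 104° = -188.70
Net displacement: 776.97 east, -4278.29 north. Direction back to start is (-776.97, 4278.29): bearing = atan2(-776.97, 4278.29) mod 360° = 349.71° ≈ 350°.

350°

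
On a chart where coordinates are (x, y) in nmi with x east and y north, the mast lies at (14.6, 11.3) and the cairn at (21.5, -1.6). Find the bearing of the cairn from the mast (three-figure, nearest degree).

152°

Δeast = 21.5 − 14.6 = 6.90; Δnorth = -1.6 − 11.3 = -12.90.
Bearing = atan2(Δeast, Δnorth) mod 360° = 151.86° ≈ 152°.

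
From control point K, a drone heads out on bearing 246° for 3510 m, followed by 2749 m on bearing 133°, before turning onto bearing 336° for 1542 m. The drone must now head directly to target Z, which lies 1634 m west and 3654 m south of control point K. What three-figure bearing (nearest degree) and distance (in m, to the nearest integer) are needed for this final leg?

174°, 1770 m

Leg 1 (246°, 3510 m): east 3510 sin 246° = -3206.54, north 3510 cos 246° = -1427.65
Leg 2 (133°, 2749 m): east 2749 sin 133° = 2010.49, north 2749 cos 133° = -1874.81
Leg 3 (336°, 1542 m): east 1542 sin 336° = -627.19, north 1542 cos 336° = 1408.69
Current position: (-1823.24, -1893.77). Target: (-1634, -3654). Remaining: Δeast = 189.24, Δnorth = -1760.23.
Bearing = atan2(189.24, -1760.23) mod 360° = 173.86°; distance = √((189.24)² + (-1760.23)²) = 1770.371 m.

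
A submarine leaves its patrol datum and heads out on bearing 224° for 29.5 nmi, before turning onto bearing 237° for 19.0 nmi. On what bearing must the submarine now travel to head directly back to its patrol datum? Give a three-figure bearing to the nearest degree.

Leg 1 (224°, 29.5 nmi): east 29.5 sin 224° = -20.49, north 29.5 cos 224° = -21.22
Leg 2 (237°, 19.0 nmi): east 19.0 sin 237° = -15.93, north 19.0 cos 237° = -10.35
Net displacement: -36.43 east, -31.57 north. Direction back to start is (36.43, 31.57): bearing = atan2(36.43, 31.57) mod 360° = 49.09° ≈ 049°.

049°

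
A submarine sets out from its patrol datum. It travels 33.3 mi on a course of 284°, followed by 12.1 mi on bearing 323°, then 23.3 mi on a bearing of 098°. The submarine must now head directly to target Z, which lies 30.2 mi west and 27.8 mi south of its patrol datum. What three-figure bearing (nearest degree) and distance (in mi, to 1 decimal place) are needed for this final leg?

Leg 1 (284°, 33.3 mi): east 33.3 sin 284° = -32.31, north 33.3 cos 284° = 8.06
Leg 2 (323°, 12.1 mi): east 12.1 sin 323° = -7.28, north 12.1 cos 323° = 9.66
Leg 3 (098°, 23.3 mi): east 23.3 sin 98° = 23.07, north 23.3 cos 98° = -3.24
Current position: (-16.52, 14.48). Target: (-30.2, -27.8). Remaining: Δeast = -13.68, Δnorth = -42.28.
Bearing = atan2(-13.68, -42.28) mod 360° = 197.93°; distance = √((-13.68)² + (-42.28)²) = 44.435 mi.

198°, 44.4 mi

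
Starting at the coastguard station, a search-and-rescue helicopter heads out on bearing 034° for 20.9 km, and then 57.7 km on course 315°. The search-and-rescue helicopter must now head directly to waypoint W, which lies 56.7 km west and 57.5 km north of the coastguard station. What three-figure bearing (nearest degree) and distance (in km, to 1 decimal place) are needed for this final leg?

Leg 1 (034°, 20.9 km): east 20.9 sin 34° = 11.69, north 20.9 cos 34° = 17.33
Leg 2 (315°, 57.7 km): east 57.7 sin 315° = -40.80, north 57.7 cos 315° = 40.80
Current position: (-29.11, 58.13). Target: (-56.7, 57.5). Remaining: Δeast = -27.59, Δnorth = -0.63.
Bearing = atan2(-27.59, -0.63) mod 360° = 268.70°; distance = √((-27.59)² + (-0.63)²) = 27.594 km.

269°, 27.6 km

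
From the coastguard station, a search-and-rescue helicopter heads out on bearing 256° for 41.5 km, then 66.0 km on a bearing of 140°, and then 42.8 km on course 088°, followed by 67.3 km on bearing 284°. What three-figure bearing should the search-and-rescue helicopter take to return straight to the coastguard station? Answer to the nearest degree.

Leg 1 (256°, 41.5 km): east 41.5 sin 256° = -40.27, north 41.5 cos 256° = -10.04
Leg 2 (140°, 66.0 km): east 66.0 sin 140° = 42.42, north 66.0 cos 140° = -50.56
Leg 3 (088°, 42.8 km): east 42.8 sin 88° = 42.77, north 42.8 cos 88° = 1.49
Leg 4 (284°, 67.3 km): east 67.3 sin 284° = -65.30, north 67.3 cos 284° = 16.28
Net displacement: -20.37 east, -42.82 north. Direction back to start is (20.37, 42.82): bearing = atan2(20.37, 42.82) mod 360° = 25.44° ≈ 025°.

025°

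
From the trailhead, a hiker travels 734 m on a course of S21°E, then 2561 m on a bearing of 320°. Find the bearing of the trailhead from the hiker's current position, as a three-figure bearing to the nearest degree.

Leg 1 (S21°E, 734 m): east 734 sin 159° = 263.04, north 734 cos 159° = -685.25
Leg 2 (320°, 2561 m): east 2561 sin 320° = -1646.18, north 2561 cos 320° = 1961.84
Net displacement: -1383.14 east, 1276.59 north. Direction back to start is (1383.14, -1276.59): bearing = atan2(1383.14, -1276.59) mod 360° = 132.71° ≈ 133°.

133°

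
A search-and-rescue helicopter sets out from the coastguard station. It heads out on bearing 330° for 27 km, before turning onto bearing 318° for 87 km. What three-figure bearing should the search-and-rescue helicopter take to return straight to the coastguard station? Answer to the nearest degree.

141°

Leg 1 (330°, 27 km): east 27 sin 330° = -13.50, north 27 cos 330° = 23.38
Leg 2 (318°, 87 km): east 87 sin 318° = -58.21, north 87 cos 318° = 64.65
Net displacement: -71.71 east, 88.04 north. Direction back to start is (71.71, -88.04): bearing = atan2(71.71, -88.04) mod 360° = 140.83° ≈ 141°.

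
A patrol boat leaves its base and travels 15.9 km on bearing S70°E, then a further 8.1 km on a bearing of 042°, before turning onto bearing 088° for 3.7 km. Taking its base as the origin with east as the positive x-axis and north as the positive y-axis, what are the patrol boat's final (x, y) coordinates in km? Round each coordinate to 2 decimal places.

(24.06, 0.71)

Leg 1 (S70°E, 15.9 km): east 15.9 sin 110° = 14.94, north 15.9 cos 110° = -5.44
Leg 2 (042°, 8.1 km): east 8.1 sin 42° = 5.42, north 8.1 cos 42° = 6.02
Leg 3 (088°, 3.7 km): east 3.7 sin 88° = 3.70, north 3.7 cos 88° = 0.13
Summing: 24.06 km east, 0.71 km north → (24.06, 0.71).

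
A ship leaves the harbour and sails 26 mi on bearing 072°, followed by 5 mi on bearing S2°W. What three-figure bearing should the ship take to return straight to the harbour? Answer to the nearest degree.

263°

Leg 1 (072°, 26 mi): east 26 sin 72° = 24.73, north 26 cos 72° = 8.03
Leg 2 (S2°W, 5 mi): east 5 sin 182° = -0.17, north 5 cos 182° = -5.00
Net displacement: 24.55 east, 3.04 north. Direction back to start is (-24.55, -3.04): bearing = atan2(-24.55, -3.04) mod 360° = 262.95° ≈ 263°.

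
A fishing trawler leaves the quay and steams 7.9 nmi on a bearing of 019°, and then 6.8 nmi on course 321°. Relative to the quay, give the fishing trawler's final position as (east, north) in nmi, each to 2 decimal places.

Leg 1 (019°, 7.9 nmi): east 7.9 sin 19° = 2.57, north 7.9 cos 19° = 7.47
Leg 2 (321°, 6.8 nmi): east 6.8 sin 321° = -4.28, north 6.8 cos 321° = 5.28
Summing: -1.71 nmi east, 12.75 nmi north → (-1.71, 12.75).

(-1.71, 12.75)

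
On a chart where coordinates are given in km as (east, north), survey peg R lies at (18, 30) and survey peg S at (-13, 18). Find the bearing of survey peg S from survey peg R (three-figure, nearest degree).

Δeast = -13 − 18 = -31.00; Δnorth = 18 − 30 = -12.00.
Bearing = atan2(Δeast, Δnorth) mod 360° = 248.84° ≈ 249°.

249°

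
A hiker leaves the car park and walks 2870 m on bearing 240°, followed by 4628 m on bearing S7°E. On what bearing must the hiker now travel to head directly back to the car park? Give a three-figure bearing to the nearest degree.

018°

Leg 1 (240°, 2870 m): east 2870 sin 240° = -2485.49, north 2870 cos 240° = -1435.00
Leg 2 (S7°E, 4628 m): east 4628 sin 173° = 564.01, north 4628 cos 173° = -4593.50
Net displacement: -1921.48 east, -6028.50 north. Direction back to start is (1921.48, 6028.50): bearing = atan2(1921.48, 6028.50) mod 360° = 17.68° ≈ 018°.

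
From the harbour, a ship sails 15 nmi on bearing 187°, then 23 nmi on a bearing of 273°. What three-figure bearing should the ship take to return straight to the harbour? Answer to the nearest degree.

061°

Leg 1 (187°, 15 nmi): east 15 sin 187° = -1.83, north 15 cos 187° = -14.89
Leg 2 (273°, 23 nmi): east 23 sin 273° = -22.97, north 23 cos 273° = 1.20
Net displacement: -24.80 east, -13.68 north. Direction back to start is (24.80, 13.68): bearing = atan2(24.80, 13.68) mod 360° = 61.11° ≈ 061°.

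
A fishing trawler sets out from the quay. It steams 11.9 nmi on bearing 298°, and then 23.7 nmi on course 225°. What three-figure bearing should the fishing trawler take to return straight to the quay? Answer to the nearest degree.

Leg 1 (298°, 11.9 nmi): east 11.9 sin 298° = -10.51, north 11.9 cos 298° = 5.59
Leg 2 (225°, 23.7 nmi): east 23.7 sin 225° = -16.76, north 23.7 cos 225° = -16.76
Net displacement: -27.27 east, -11.17 north. Direction back to start is (27.27, 11.17): bearing = atan2(27.27, 11.17) mod 360° = 67.72° ≈ 068°.

068°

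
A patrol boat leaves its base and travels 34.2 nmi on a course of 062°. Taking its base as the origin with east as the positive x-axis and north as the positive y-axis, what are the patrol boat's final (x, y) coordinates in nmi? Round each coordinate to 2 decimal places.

(30.20, 16.06)

Leg 1 (062°, 34.2 nmi): east 34.2 sin 62° = 30.20, north 34.2 cos 62° = 16.06
Summing: 30.20 nmi east, 16.06 nmi north → (30.20, 16.06).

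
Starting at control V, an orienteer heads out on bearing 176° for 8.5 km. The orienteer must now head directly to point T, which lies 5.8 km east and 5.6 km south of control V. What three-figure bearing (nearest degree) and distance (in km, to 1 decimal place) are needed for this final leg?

061°, 6.0 km

Leg 1 (176°, 8.5 km): east 8.5 sin 176° = 0.59, north 8.5 cos 176° = -8.48
Current position: (0.59, -8.48). Target: (5.8, -5.6). Remaining: Δeast = 5.21, Δnorth = 2.88.
Bearing = atan2(5.21, 2.88) mod 360° = 61.06°; distance = √((5.21)² + (2.88)²) = 5.950 km.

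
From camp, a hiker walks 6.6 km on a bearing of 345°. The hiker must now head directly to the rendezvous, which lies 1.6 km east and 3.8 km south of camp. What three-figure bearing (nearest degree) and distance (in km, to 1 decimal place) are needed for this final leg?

Leg 1 (345°, 6.6 km): east 6.6 sin 345° = -1.71, north 6.6 cos 345° = 6.38
Current position: (-1.71, 6.38). Target: (1.6, -3.8). Remaining: Δeast = 3.31, Δnorth = -10.18.
Bearing = atan2(3.31, -10.18) mod 360° = 161.99°; distance = √((3.31)² + (-10.18)²) = 10.699 km.

162°, 10.7 km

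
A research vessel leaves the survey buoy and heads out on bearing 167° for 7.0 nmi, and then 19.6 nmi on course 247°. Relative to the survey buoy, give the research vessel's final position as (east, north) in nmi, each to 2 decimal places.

Leg 1 (167°, 7.0 nmi): east 7.0 sin 167° = 1.57, north 7.0 cos 167° = -6.82
Leg 2 (247°, 19.6 nmi): east 19.6 sin 247° = -18.04, north 19.6 cos 247° = -7.66
Summing: -16.47 nmi east, -14.48 nmi north → (-16.47, -14.48).

(-16.47, -14.48)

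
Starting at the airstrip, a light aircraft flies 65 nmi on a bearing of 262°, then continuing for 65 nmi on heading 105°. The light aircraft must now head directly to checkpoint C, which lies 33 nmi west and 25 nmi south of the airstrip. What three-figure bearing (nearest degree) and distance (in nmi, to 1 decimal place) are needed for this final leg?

Leg 1 (262°, 65 nmi): east 65 sin 262° = -64.37, north 65 cos 262° = -9.05
Leg 2 (105°, 65 nmi): east 65 sin 105° = 62.79, north 65 cos 105° = -16.82
Current position: (-1.58, -25.87). Target: (-33, -25). Remaining: Δeast = -31.42, Δnorth = 0.87.
Bearing = atan2(-31.42, 0.87) mod 360° = 271.59°; distance = √((-31.42)² + (0.87)²) = 31.430 nmi.

272°, 31.4 nmi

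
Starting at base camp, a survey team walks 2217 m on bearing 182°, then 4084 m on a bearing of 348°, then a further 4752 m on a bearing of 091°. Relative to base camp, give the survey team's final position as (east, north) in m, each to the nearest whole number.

(3825, 1696)

Leg 1 (182°, 2217 m): east 2217 sin 182° = -77.37, north 2217 cos 182° = -2215.65
Leg 2 (348°, 4084 m): east 4084 sin 348° = -849.11, north 4084 cos 348° = 3994.75
Leg 3 (091°, 4752 m): east 4752 sin 91° = 4751.28, north 4752 cos 91° = -82.93
Summing: 3824.79 m east, 1696.17 m north → (3825, 1696).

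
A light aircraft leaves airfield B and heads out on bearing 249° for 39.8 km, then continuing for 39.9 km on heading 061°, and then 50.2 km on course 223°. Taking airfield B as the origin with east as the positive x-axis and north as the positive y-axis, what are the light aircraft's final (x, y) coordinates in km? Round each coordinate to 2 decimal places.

Leg 1 (249°, 39.8 km): east 39.8 sin 249° = -37.16, north 39.8 cos 249° = -14.26
Leg 2 (061°, 39.9 km): east 39.9 sin 61° = 34.90, north 39.9 cos 61° = 19.34
Leg 3 (223°, 50.2 km): east 50.2 sin 223° = -34.24, north 50.2 cos 223° = -36.71
Summing: -36.50 km east, -31.63 km north → (-36.50, -31.63).

(-36.50, -31.63)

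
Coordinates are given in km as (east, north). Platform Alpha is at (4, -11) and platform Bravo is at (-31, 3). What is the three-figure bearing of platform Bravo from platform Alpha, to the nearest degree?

292°

Δeast = -31 − 4 = -35.00; Δnorth = 3 − -11 = 14.00.
Bearing = atan2(Δeast, Δnorth) mod 360° = 291.80° ≈ 292°.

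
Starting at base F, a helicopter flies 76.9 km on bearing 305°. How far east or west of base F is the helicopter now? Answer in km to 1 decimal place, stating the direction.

63.0 km west

Leg 1 (305°, 76.9 km): east 76.9 sin 305° = -62.99, north 76.9 cos 305° = 44.11
Net east component: -62.99 km.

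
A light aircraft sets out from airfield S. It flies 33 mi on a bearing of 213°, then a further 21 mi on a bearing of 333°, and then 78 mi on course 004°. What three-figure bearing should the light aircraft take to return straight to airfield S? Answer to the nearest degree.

Leg 1 (213°, 33 mi): east 33 sin 213° = -17.97, north 33 cos 213° = -27.68
Leg 2 (333°, 21 mi): east 21 sin 333° = -9.53, north 21 cos 333° = 18.71
Leg 3 (004°, 78 mi): east 78 sin 4° = 5.44, north 78 cos 4° = 77.81
Net displacement: -22.07 east, 68.85 north. Direction back to start is (22.07, -68.85): bearing = atan2(22.07, -68.85) mod 360° = 162.23° ≈ 162°.

162°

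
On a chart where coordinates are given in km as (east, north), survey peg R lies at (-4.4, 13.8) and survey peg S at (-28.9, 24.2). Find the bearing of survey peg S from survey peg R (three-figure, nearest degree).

Δeast = -28.9 − -4.4 = -24.50; Δnorth = 24.2 − 13.8 = 10.40.
Bearing = atan2(Δeast, Δnorth) mod 360° = 293.00° ≈ 293°.

293°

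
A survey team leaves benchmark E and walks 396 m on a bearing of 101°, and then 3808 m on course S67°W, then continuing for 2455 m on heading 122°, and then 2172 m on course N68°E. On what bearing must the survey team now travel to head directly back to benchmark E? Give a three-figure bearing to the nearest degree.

334°

Leg 1 (101°, 396 m): east 396 sin 101° = 388.72, north 396 cos 101° = -75.56
Leg 2 (S67°W, 3808 m): east 3808 sin 247° = -3505.28, north 3808 cos 247° = -1487.90
Leg 3 (122°, 2455 m): east 2455 sin 122° = 2081.96, north 2455 cos 122° = -1300.95
Leg 4 (N68°E, 2172 m): east 2172 sin 68° = 2013.84, north 2172 cos 68° = 813.65
Net displacement: 979.24 east, -2050.77 north. Direction back to start is (-979.24, 2050.77): bearing = atan2(-979.24, 2050.77) mod 360° = 334.48° ≈ 334°.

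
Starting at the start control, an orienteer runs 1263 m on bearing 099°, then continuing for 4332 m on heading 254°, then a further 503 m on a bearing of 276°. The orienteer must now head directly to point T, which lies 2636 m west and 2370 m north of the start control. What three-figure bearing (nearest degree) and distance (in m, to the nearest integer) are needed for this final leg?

Leg 1 (099°, 1263 m): east 1263 sin 99° = 1247.45, north 1263 cos 99° = -197.58
Leg 2 (254°, 4332 m): east 4332 sin 254° = -4164.19, north 4332 cos 254° = -1194.06
Leg 3 (276°, 503 m): east 503 sin 276° = -500.24, north 503 cos 276° = 52.58
Current position: (-3416.98, -1339.06). Target: (-2636, 2370). Remaining: Δeast = 780.98, Δnorth = 3709.06.
Bearing = atan2(780.98, 3709.06) mod 360° = 11.89°; distance = √((780.98)² + (3709.06)²) = 3790.390 m.

012°, 3790 m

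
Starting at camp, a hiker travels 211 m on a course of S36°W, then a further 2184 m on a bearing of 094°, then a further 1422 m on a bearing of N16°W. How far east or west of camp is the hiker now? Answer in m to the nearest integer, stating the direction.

1663 m east

Leg 1 (S36°W, 211 m): east 211 sin 216° = -124.02, north 211 cos 216° = -170.70
Leg 2 (094°, 2184 m): east 2184 sin 94° = 2178.68, north 2184 cos 94° = -152.35
Leg 3 (N16°W, 1422 m): east 1422 sin 344° = -391.96, north 1422 cos 344° = 1366.91
Net east component: 1662.70 m.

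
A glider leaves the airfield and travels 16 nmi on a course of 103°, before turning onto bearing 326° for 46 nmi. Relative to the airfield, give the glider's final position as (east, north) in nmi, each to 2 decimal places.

(-10.13, 34.54)

Leg 1 (103°, 16 nmi): east 16 sin 103° = 15.59, north 16 cos 103° = -3.60
Leg 2 (326°, 46 nmi): east 46 sin 326° = -25.72, north 46 cos 326° = 38.14
Summing: -10.13 nmi east, 34.54 nmi north → (-10.13, 34.54).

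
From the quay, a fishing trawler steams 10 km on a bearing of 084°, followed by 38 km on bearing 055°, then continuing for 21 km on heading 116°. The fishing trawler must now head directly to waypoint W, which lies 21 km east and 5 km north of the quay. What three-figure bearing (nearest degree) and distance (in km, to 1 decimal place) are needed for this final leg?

257°, 39.9 km

Leg 1 (084°, 10 km): east 10 sin 84° = 9.95, north 10 cos 84° = 1.05
Leg 2 (055°, 38 km): east 38 sin 55° = 31.13, north 38 cos 55° = 21.80
Leg 3 (116°, 21 km): east 21 sin 116° = 18.87, north 21 cos 116° = -9.21
Current position: (59.95, 13.64). Target: (21, 5). Remaining: Δeast = -38.95, Δnorth = -8.64.
Bearing = atan2(-38.95, -8.64) mod 360° = 257.50°; distance = √((-38.95)² + (-8.64)²) = 39.893 km.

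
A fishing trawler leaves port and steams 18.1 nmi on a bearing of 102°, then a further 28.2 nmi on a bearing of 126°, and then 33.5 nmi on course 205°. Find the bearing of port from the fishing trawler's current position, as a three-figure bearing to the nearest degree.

Leg 1 (102°, 18.1 nmi): east 18.1 sin 102° = 17.70, north 18.1 cos 102° = -3.76
Leg 2 (126°, 28.2 nmi): east 28.2 sin 126° = 22.81, north 28.2 cos 126° = -16.58
Leg 3 (205°, 33.5 nmi): east 33.5 sin 205° = -14.16, north 33.5 cos 205° = -30.36
Net displacement: 26.36 east, -50.70 north. Direction back to start is (-26.36, 50.70): bearing = atan2(-26.36, 50.70) mod 360° = 332.53° ≈ 333°.

333°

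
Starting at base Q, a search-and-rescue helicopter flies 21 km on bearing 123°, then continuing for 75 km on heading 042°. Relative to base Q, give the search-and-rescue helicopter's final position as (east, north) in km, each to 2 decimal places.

(67.80, 44.30)

Leg 1 (123°, 21 km): east 21 sin 123° = 17.61, north 21 cos 123° = -11.44
Leg 2 (042°, 75 km): east 75 sin 42° = 50.18, north 75 cos 42° = 55.74
Summing: 67.80 km east, 44.30 km north → (67.80, 44.30).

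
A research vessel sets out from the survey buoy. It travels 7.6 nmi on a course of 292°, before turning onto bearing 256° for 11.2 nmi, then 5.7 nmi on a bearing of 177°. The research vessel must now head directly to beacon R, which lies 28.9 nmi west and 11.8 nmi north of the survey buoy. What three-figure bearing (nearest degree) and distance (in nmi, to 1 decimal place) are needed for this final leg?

Leg 1 (292°, 7.6 nmi): east 7.6 sin 292° = -7.05, north 7.6 cos 292° = 2.85
Leg 2 (256°, 11.2 nmi): east 11.2 sin 256° = -10.87, north 11.2 cos 256° = -2.71
Leg 3 (177°, 5.7 nmi): east 5.7 sin 177° = 0.30, north 5.7 cos 177° = -5.69
Current position: (-17.62, -5.55). Target: (-28.9, 11.8). Remaining: Δeast = -11.28, Δnorth = 17.35.
Bearing = atan2(-11.28, 17.35) mod 360° = 326.97°; distance = √((-11.28)² + (17.35)²) = 20.701 nmi.

327°, 20.7 nmi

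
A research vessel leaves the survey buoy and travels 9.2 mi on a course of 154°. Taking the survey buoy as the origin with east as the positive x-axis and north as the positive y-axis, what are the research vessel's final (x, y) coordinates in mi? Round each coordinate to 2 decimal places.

Leg 1 (154°, 9.2 mi): east 9.2 sin 154° = 4.03, north 9.2 cos 154° = -8.27
Summing: 4.03 mi east, -8.27 mi north → (4.03, -8.27).

(4.03, -8.27)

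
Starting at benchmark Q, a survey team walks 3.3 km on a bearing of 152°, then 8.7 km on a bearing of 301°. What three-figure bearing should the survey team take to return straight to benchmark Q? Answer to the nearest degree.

105°

Leg 1 (152°, 3.3 km): east 3.3 sin 152° = 1.55, north 3.3 cos 152° = -2.91
Leg 2 (301°, 8.7 km): east 8.7 sin 301° = -7.46, north 8.7 cos 301° = 4.48
Net displacement: -5.91 east, 1.57 north. Direction back to start is (5.91, -1.57): bearing = atan2(5.91, -1.57) mod 360° = 104.86° ≈ 105°.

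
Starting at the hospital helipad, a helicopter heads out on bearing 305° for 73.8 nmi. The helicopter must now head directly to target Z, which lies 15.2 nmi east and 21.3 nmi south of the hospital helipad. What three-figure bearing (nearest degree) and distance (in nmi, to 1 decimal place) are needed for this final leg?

130°, 98.9 nmi

Leg 1 (305°, 73.8 nmi): east 73.8 sin 305° = -60.45, north 73.8 cos 305° = 42.33
Current position: (-60.45, 42.33). Target: (15.2, -21.3). Remaining: Δeast = 75.65, Δnorth = -63.63.
Bearing = atan2(75.65, -63.63) mod 360° = 130.07°; distance = √((75.65)² + (-63.63)²) = 98.854 nmi.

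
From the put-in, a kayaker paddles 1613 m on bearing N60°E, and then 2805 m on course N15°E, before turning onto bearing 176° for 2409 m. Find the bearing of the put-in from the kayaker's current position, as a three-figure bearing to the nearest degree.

244°

Leg 1 (N60°E, 1613 m): east 1613 sin 60° = 1396.90, north 1613 cos 60° = 806.50
Leg 2 (N15°E, 2805 m): east 2805 sin 15° = 725.99, north 2805 cos 15° = 2709.42
Leg 3 (176°, 2409 m): east 2409 sin 176° = 168.04, north 2409 cos 176° = -2403.13
Net displacement: 2290.93 east, 1112.79 north. Direction back to start is (-2290.93, -1112.79): bearing = atan2(-2290.93, -1112.79) mod 360° = 244.09° ≈ 244°.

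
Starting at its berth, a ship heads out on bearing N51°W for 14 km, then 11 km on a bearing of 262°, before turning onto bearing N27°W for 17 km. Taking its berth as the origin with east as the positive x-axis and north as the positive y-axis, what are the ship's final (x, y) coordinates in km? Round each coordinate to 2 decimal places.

Leg 1 (N51°W, 14 km): east 14 sin 309° = -10.88, north 14 cos 309° = 8.81
Leg 2 (262°, 11 km): east 11 sin 262° = -10.89, north 11 cos 262° = -1.53
Leg 3 (N27°W, 17 km): east 17 sin 333° = -7.72, north 17 cos 333° = 15.15
Summing: -29.49 km east, 22.43 km north → (-29.49, 22.43).

(-29.49, 22.43)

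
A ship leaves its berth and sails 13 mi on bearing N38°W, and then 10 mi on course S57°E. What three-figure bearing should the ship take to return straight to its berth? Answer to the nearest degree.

Leg 1 (N38°W, 13 mi): east 13 sin 322° = -8.00, north 13 cos 322° = 10.24
Leg 2 (S57°E, 10 mi): east 10 sin 123° = 8.39, north 10 cos 123° = -5.45
Net displacement: 0.38 east, 4.80 north. Direction back to start is (-0.38, -4.80): bearing = atan2(-0.38, -4.80) mod 360° = 184.57° ≈ 185°.

185°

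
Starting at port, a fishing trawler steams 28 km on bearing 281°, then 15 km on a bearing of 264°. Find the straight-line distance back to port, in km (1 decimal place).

42.6 km

Leg 1 (281°, 28 km): east 28 sin 281° = -27.49, north 28 cos 281° = 5.34
Leg 2 (264°, 15 km): east 15 sin 264° = -14.92, north 15 cos 264° = -1.57
Net: -42.40 east, 3.77 north. Distance = √((-42.40)² + (3.77)²) = 42.571 km.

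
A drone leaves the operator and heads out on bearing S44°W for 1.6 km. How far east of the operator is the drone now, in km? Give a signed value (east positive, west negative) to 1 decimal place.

Leg 1 (S44°W, 1.6 km): east 1.6 sin 224° = -1.11, north 1.6 cos 224° = -1.15
Net east component: -1.11 km.

-1.1 km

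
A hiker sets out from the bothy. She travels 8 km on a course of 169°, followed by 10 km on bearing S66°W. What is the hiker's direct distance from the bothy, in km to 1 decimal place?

14.1 km

Leg 1 (169°, 8 km): east 8 sin 169° = 1.53, north 8 cos 169° = -7.85
Leg 2 (S66°W, 10 km): east 10 sin 246° = -9.14, north 10 cos 246° = -4.07
Net: -7.61 east, -11.92 north. Distance = √((-7.61)² + (-11.92)²) = 14.142 km.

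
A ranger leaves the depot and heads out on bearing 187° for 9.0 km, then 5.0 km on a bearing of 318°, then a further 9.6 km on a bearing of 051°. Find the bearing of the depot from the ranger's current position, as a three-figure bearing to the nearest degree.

Leg 1 (187°, 9.0 km): east 9.0 sin 187° = -1.10, north 9.0 cos 187° = -8.93
Leg 2 (318°, 5.0 km): east 5.0 sin 318° = -3.35, north 5.0 cos 318° = 3.72
Leg 3 (051°, 9.6 km): east 9.6 sin 51° = 7.46, north 9.6 cos 51° = 6.04
Net displacement: 3.02 east, 0.82 north. Direction back to start is (-3.02, -0.82): bearing = atan2(-3.02, -0.82) mod 360° = 254.72° ≈ 255°.

255°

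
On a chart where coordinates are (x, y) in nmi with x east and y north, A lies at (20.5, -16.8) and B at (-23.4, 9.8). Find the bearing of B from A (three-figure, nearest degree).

Δeast = -23.4 − 20.5 = -43.90; Δnorth = 9.8 − -16.8 = 26.60.
Bearing = atan2(Δeast, Δnorth) mod 360° = 301.21° ≈ 301°.

301°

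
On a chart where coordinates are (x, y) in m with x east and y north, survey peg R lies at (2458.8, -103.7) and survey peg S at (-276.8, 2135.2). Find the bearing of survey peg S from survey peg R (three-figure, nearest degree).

Δeast = -276.8 − 2458.8 = -2735.60; Δnorth = 2135.2 − -103.7 = 2238.90.
Bearing = atan2(Δeast, Δnorth) mod 360° = 309.30° ≈ 309°.

309°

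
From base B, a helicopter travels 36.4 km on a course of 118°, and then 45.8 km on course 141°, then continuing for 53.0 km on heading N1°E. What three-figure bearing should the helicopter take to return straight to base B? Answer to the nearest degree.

Leg 1 (118°, 36.4 km): east 36.4 sin 118° = 32.14, north 36.4 cos 118° = -17.09
Leg 2 (141°, 45.8 km): east 45.8 sin 141° = 28.82, north 45.8 cos 141° = -35.59
Leg 3 (N1°E, 53.0 km): east 53.0 sin 1° = 0.92, north 53.0 cos 1° = 52.99
Net displacement: 61.89 east, 0.31 north. Direction back to start is (-61.89, -0.31): bearing = atan2(-61.89, -0.31) mod 360° = 269.71° ≈ 270°.

270°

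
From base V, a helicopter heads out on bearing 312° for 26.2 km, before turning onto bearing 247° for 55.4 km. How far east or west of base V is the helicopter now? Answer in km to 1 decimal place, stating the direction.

Leg 1 (312°, 26.2 km): east 26.2 sin 312° = -19.47, north 26.2 cos 312° = 17.53
Leg 2 (247°, 55.4 km): east 55.4 sin 247° = -51.00, north 55.4 cos 247° = -21.65
Net east component: -70.47 km.

70.5 km west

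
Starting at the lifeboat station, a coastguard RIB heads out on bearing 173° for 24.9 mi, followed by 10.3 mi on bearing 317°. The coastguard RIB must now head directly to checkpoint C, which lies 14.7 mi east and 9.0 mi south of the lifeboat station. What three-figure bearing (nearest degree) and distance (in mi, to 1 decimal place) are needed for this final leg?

066°, 20.4 mi

Leg 1 (173°, 24.9 mi): east 24.9 sin 173° = 3.03, north 24.9 cos 173° = -24.71
Leg 2 (317°, 10.3 mi): east 10.3 sin 317° = -7.02, north 10.3 cos 317° = 7.53
Current position: (-3.99, -17.18). Target: (14.7, -9.0). Remaining: Δeast = 18.69, Δnorth = 8.18.
Bearing = atan2(18.69, 8.18) mod 360° = 66.36°; distance = √((18.69)² + (8.18)²) = 20.402 mi.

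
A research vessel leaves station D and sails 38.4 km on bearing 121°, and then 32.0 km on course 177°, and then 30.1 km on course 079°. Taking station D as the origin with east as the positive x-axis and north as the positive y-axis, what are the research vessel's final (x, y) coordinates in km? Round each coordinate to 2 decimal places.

(64.14, -45.99)

Leg 1 (121°, 38.4 km): east 38.4 sin 121° = 32.92, north 38.4 cos 121° = -19.78
Leg 2 (177°, 32.0 km): east 32.0 sin 177° = 1.67, north 32.0 cos 177° = -31.96
Leg 3 (079°, 30.1 km): east 30.1 sin 79° = 29.55, north 30.1 cos 79° = 5.74
Summing: 64.14 km east, -45.99 km north → (64.14, -45.99).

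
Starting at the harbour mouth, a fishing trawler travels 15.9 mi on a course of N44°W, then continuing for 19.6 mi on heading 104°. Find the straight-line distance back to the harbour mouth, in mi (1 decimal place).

Leg 1 (N44°W, 15.9 mi): east 15.9 sin 316° = -11.05, north 15.9 cos 316° = 11.44
Leg 2 (104°, 19.6 mi): east 19.6 sin 104° = 19.02, north 19.6 cos 104° = -4.74
Net: 7.97 east, 6.70 north. Distance = √((7.97)² + (6.70)²) = 10.411 mi.

10.4 mi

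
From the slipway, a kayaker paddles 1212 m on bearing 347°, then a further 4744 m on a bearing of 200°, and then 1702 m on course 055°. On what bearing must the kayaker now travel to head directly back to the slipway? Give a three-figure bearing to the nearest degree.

012°

Leg 1 (347°, 1212 m): east 1212 sin 347° = -272.64, north 1212 cos 347° = 1180.94
Leg 2 (200°, 4744 m): east 4744 sin 200° = -1622.54, north 4744 cos 200° = -4457.90
Leg 3 (055°, 1702 m): east 1702 sin 55° = 1394.20, north 1702 cos 55° = 976.23
Net displacement: -500.99 east, -2300.74 north. Direction back to start is (500.99, 2300.74): bearing = atan2(500.99, 2300.74) mod 360° = 12.28° ≈ 012°.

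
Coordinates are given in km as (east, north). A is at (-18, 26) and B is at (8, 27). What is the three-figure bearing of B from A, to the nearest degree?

088°

Δeast = 8 − -18 = 26.00; Δnorth = 27 − 26 = 1.00.
Bearing = atan2(Δeast, Δnorth) mod 360° = 87.80° ≈ 088°.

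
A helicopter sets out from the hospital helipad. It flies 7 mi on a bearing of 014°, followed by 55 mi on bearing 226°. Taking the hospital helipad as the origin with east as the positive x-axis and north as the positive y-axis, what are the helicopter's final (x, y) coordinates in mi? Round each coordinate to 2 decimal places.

Leg 1 (014°, 7 mi): east 7 sin 14° = 1.69, north 7 cos 14° = 6.79
Leg 2 (226°, 55 mi): east 55 sin 226° = -39.56, north 55 cos 226° = -38.21
Summing: -37.87 mi east, -31.41 mi north → (-37.87, -31.41).

(-37.87, -31.41)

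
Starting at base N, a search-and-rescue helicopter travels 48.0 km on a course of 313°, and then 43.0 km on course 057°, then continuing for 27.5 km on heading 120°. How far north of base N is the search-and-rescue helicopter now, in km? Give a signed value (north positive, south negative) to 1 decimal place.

42.4 km

Leg 1 (313°, 48.0 km): east 48.0 sin 313° = -35.10, north 48.0 cos 313° = 32.74
Leg 2 (057°, 43.0 km): east 43.0 sin 57° = 36.06, north 43.0 cos 57° = 23.42
Leg 3 (120°, 27.5 km): east 27.5 sin 120° = 23.82, north 27.5 cos 120° = -13.75
Net north component: 42.41 km.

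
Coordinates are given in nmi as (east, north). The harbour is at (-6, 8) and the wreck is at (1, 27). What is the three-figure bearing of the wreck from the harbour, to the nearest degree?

020°

Δeast = 1 − -6 = 7.00; Δnorth = 27 − 8 = 19.00.
Bearing = atan2(Δeast, Δnorth) mod 360° = 20.22° ≈ 020°.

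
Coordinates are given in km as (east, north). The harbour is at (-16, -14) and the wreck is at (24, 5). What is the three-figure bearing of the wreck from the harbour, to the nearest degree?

Δeast = 24 − -16 = 40.00; Δnorth = 5 − -14 = 19.00.
Bearing = atan2(Δeast, Δnorth) mod 360° = 64.59° ≈ 065°.

065°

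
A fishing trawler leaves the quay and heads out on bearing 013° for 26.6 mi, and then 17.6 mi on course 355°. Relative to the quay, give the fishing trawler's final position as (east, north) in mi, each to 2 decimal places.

(4.45, 43.45)

Leg 1 (013°, 26.6 mi): east 26.6 sin 13° = 5.98, north 26.6 cos 13° = 25.92
Leg 2 (355°, 17.6 mi): east 17.6 sin 355° = -1.53, north 17.6 cos 355° = 17.53
Summing: 4.45 mi east, 43.45 mi north → (4.45, 43.45).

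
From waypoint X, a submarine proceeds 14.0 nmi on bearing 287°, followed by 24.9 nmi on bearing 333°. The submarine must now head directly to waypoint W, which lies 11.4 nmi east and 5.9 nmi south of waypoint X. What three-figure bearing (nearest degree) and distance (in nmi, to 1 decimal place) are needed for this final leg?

Leg 1 (287°, 14.0 nmi): east 14.0 sin 287° = -13.39, north 14.0 cos 287° = 4.09
Leg 2 (333°, 24.9 nmi): east 24.9 sin 333° = -11.30, north 24.9 cos 333° = 22.19
Current position: (-24.69, 26.28). Target: (11.4, -5.9). Remaining: Δeast = 36.09, Δnorth = -32.18.
Bearing = atan2(36.09, -32.18) mod 360° = 131.72°; distance = √((36.09)² + (-32.18)²) = 48.355 nmi.

132°, 48.4 nmi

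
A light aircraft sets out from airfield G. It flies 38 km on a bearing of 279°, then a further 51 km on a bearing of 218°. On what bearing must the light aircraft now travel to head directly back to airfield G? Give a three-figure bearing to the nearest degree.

064°

Leg 1 (279°, 38 km): east 38 sin 279° = -37.53, north 38 cos 279° = 5.94
Leg 2 (218°, 51 km): east 51 sin 218° = -31.40, north 51 cos 218° = -40.19
Net displacement: -68.93 east, -34.24 north. Direction back to start is (68.93, 34.24): bearing = atan2(68.93, 34.24) mod 360° = 63.58° ≈ 064°.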